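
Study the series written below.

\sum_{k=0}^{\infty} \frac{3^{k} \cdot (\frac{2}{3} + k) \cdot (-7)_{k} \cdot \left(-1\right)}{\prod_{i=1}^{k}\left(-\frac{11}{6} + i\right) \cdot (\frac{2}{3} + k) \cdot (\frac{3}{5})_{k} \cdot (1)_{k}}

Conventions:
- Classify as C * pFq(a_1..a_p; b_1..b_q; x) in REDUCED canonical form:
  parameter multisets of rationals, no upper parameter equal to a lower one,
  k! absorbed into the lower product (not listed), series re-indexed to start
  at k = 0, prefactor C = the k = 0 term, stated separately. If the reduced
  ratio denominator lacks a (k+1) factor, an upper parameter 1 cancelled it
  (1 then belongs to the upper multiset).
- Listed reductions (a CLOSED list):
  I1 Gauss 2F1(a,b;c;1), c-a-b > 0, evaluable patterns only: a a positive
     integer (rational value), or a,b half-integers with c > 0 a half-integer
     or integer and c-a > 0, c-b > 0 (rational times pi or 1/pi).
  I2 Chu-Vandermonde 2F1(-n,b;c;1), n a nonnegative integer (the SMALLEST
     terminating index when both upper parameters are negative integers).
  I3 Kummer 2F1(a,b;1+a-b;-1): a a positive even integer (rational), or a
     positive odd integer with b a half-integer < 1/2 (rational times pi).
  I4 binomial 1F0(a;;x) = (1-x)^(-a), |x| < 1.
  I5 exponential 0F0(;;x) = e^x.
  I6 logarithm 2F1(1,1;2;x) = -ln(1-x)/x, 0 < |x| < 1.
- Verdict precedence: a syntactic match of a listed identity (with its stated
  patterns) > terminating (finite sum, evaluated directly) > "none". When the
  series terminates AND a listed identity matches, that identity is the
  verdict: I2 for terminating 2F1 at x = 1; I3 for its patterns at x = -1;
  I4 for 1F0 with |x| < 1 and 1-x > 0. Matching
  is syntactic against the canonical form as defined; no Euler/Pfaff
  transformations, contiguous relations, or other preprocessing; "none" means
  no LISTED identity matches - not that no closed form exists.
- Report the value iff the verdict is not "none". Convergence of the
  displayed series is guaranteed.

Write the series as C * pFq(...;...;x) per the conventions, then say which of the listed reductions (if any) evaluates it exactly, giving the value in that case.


Prefactor -1, argument 3: 1F2 with upper {-7} over lower {-\frac{5}{6}, \frac{3}{5}}. Verdict: terminating at k = 7: the factor (-7)_k kills every later term; summing the 8 survivors is exact. Exact value: -\frac{418869125777}{2468019554}.

The tell: t_0 = -1 here, and k + 2/3 divides numerator and denominator alike; C = -1 after cancelling.
Term ratio: r(k) = 3 * (k-7) / [(k-\frac{5}{6}) (k+\frac{3}{5}) (k+1)] - rational in k. x = 3; t_0 = -1; negate the roots.


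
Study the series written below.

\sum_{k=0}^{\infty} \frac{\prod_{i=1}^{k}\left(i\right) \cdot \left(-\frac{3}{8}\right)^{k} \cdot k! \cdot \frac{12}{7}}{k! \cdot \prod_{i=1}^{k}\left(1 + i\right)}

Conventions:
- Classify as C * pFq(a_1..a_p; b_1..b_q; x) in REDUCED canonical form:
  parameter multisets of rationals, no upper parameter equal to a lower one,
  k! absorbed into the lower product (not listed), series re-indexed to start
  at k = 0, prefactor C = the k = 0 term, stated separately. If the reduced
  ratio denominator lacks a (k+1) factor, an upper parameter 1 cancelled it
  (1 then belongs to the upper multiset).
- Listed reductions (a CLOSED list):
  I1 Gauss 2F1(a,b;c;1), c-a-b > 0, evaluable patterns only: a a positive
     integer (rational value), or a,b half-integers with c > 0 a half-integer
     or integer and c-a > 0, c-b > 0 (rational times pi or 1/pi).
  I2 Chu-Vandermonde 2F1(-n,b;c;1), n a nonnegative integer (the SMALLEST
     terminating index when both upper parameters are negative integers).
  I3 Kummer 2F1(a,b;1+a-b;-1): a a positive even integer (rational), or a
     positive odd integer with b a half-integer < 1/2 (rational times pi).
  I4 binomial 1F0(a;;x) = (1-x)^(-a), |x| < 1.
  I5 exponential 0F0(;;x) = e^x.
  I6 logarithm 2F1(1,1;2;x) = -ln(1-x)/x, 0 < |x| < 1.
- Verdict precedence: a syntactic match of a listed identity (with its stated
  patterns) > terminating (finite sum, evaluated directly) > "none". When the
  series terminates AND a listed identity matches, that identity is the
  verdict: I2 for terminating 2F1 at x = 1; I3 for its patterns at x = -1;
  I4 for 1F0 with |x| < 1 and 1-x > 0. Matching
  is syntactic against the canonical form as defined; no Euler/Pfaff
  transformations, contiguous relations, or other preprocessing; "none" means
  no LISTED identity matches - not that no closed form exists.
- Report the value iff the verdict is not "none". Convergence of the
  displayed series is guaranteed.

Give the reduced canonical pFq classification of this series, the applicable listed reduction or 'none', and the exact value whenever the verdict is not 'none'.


Canonical form: C = \frac{12}{7} times 2F1 with upper {1, 1}, lower {2}, x = -\frac{3}{8}. Verdict: this is logarithm (I6) (the logarithm: parameters (1,1;2), x = -\frac{3}{8}). Value: \frac{32}{7} \cdot \ln\left(\frac{11}{8}\right).

Structural cue: t_0 being \frac{12}{7}, the running product (C = 12/7, x = -3/8) telescopes to a rising factorial.
Ratio: r(k) = -\frac{3}{8} * (k+1) (k+1) / [(k+2) (k+1)] - rational in k, leading ratio -\frac{3}{8}; with t_0 = \frac{12}{7}, classification follows.


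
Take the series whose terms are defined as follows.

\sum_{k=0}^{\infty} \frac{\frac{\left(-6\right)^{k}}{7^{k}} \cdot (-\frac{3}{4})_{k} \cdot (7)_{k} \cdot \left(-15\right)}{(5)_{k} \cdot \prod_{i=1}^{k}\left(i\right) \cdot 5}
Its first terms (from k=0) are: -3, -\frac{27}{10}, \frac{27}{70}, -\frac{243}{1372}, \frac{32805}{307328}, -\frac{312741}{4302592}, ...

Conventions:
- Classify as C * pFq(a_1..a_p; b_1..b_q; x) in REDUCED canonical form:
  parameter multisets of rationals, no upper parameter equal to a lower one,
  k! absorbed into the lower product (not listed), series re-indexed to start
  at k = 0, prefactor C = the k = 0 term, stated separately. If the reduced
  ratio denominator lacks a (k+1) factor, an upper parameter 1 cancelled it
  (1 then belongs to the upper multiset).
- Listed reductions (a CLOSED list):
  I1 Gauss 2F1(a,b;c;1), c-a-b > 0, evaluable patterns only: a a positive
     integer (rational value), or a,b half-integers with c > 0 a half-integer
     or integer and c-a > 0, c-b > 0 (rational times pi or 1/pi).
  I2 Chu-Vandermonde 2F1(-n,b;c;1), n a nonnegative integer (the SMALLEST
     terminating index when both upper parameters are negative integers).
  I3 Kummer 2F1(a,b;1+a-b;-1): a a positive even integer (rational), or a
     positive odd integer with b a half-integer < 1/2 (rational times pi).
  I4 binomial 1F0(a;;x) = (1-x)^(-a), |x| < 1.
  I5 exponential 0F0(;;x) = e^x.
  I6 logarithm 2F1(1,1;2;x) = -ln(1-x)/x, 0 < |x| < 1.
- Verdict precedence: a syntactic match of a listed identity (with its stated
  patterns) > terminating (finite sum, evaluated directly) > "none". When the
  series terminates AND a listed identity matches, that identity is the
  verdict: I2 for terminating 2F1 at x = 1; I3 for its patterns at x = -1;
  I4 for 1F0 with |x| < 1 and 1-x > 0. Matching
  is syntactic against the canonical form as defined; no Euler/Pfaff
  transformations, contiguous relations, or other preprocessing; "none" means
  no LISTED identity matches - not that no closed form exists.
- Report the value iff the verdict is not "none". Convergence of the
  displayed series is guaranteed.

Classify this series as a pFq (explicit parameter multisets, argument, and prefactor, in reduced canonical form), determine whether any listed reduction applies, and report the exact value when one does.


Canonical form: C = -3 times 2F1 with upper {-\frac{3}{4}, 7}, lower {5}, x = -\frac{6}{7}. Verdict: none - this 2F1 at x = -\frac{6}{7} matches no listed pattern, and upper {-\frac{3}{4}, 7} holds no stopper.

The tell: t_0 being -3, the two geometric factors (C = -3) combine into one argument.
Step ratio: r(k) = -\frac{6}{7} * (k-\frac{3}{4}) (k+7) / [(k+5) (k+1)] - poly over poly, x = -\frac{6}{7} from leading terms; C = -3 at k = 0.


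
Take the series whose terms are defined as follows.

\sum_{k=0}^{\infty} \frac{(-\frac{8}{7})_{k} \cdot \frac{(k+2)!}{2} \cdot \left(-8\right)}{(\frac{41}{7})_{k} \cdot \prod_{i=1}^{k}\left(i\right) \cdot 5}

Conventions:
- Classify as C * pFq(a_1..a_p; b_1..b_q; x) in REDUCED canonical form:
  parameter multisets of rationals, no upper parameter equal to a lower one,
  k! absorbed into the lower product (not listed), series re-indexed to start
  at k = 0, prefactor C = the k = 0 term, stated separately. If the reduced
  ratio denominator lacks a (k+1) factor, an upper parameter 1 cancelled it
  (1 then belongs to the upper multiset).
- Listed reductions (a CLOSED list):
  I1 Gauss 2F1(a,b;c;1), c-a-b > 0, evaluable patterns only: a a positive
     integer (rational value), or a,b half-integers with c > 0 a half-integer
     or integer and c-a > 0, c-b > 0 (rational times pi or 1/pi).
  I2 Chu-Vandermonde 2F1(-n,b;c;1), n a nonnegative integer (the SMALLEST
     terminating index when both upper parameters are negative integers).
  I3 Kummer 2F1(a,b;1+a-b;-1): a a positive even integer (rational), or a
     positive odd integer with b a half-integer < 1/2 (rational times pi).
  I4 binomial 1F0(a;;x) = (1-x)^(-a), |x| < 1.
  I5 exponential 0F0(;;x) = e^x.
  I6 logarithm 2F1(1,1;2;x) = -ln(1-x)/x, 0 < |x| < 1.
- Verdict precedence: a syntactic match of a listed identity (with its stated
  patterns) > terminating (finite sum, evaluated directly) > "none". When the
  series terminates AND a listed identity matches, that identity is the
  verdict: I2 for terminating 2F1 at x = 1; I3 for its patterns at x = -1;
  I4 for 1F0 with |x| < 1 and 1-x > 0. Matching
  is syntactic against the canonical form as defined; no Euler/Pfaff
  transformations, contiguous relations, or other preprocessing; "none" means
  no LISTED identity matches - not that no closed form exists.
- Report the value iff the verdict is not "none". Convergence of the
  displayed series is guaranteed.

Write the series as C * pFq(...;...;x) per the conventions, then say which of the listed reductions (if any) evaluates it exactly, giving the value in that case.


x = 1 here; the reduced form reads 2F1, upper {-\frac{8}{7}, 3}, lower {\frac{41}{7}}, C = -\frac{8}{5}. Verdict: Gauss (I1, integer-parameter pattern) applies (x = 1: the Gamma ratio telescopes since c-a-b = 4 > 0 and a = 3 in Z>0). Hence: -\frac{1224}{1715}.

The tell: t_0 being -\frac{8}{5}, the product of the first k integers (C = -8/5, x = 1) is k!.
Consecutive-term ratio: r(k) = 1 * (k-\frac{8}{7}) (k+3) / [(k+\frac{41}{7}) (k+1)] - rational; roots negated = parameters, x = 1, C = -\frac{8}{5}.


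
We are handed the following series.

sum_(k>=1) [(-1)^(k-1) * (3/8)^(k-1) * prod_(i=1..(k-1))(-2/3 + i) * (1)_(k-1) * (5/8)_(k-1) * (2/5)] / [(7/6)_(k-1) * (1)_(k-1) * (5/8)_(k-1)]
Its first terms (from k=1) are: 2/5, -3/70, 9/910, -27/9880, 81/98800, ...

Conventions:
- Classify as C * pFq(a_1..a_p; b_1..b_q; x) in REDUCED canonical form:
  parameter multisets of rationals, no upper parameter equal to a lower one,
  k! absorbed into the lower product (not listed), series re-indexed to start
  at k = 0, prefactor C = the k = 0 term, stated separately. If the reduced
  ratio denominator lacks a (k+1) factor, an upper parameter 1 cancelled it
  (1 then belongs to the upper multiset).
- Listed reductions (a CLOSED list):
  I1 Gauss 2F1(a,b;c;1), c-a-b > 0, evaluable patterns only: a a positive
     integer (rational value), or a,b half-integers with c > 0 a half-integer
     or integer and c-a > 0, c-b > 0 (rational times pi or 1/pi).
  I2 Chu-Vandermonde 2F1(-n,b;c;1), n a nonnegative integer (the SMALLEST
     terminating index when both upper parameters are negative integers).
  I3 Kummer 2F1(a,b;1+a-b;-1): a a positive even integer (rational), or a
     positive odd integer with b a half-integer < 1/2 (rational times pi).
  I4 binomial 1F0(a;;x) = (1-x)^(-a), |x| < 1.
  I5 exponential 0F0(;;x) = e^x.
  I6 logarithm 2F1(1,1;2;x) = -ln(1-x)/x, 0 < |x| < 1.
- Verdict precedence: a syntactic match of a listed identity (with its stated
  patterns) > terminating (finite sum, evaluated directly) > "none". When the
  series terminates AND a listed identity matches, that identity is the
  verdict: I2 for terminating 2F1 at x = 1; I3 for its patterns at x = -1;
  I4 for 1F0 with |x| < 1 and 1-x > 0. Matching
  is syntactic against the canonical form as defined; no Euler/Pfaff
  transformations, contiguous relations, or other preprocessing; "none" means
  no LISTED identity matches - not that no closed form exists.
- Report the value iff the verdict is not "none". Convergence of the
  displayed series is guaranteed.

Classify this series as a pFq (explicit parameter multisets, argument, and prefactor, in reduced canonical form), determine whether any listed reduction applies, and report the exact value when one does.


The series (x = -3/8) is 2F1: upper {1/3, 1}, lower {7/6}, prefactor 2/5. Verdict: none - at argument -3/8 the multisets {1/3, 1} ; {7/6} match no listed identity.

Key observation: t_0 being 2/5, the parameter 5/8 appears in both the upper and lower lists and cancels.
Adjacent-term ratio: r(k) = (-3/8) * (k+1/3) (k+1) / [(k+7/6) (k+1)] ; factor over Q: parameters, x = (-3/8), and C = 2/5.


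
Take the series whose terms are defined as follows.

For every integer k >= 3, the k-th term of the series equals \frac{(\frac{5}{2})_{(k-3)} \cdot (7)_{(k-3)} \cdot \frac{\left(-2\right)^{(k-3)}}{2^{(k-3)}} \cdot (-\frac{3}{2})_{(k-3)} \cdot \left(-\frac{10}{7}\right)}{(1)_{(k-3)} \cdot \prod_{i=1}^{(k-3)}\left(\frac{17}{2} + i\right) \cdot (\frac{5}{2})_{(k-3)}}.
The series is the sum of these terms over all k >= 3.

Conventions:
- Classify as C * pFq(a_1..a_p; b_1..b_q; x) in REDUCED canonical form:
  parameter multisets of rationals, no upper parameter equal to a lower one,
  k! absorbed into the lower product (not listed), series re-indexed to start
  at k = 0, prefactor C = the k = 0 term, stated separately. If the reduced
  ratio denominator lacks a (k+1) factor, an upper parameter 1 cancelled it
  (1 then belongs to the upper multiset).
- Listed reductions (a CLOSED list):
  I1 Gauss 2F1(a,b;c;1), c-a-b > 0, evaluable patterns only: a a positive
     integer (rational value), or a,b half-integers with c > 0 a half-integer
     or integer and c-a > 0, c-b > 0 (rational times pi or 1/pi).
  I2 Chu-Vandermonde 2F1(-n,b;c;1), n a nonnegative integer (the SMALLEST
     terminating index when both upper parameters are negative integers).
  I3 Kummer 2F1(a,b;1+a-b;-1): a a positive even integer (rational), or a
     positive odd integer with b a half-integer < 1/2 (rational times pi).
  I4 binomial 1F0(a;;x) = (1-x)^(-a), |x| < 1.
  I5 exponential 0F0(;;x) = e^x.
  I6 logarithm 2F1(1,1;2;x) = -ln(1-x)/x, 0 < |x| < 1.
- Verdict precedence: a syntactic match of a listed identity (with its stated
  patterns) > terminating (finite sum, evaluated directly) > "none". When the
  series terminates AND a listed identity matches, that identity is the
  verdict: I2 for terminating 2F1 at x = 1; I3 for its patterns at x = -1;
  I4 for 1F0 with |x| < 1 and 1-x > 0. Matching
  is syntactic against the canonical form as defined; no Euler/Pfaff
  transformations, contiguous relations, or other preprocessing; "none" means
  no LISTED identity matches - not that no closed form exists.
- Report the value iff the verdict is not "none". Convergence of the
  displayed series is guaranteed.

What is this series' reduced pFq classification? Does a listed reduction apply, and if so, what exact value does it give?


This is -\frac{10}{7} * 2F1(-\frac{3}{2}, 7; \frac{19}{2}; -1) in reduced canonical form. Verdict: Kummer (I3) matches (x = -1; c = \frac{19}{2} equals 1+a-b for upper {-\frac{3}{2}, 7}: listed pattern). Sum: \left(-\frac{546975}{524288}\right) \cdot \pi.

Structural cue: t_0 being -\frac{10}{7}, (1)_k (C = -10/7, x = -1) is k! itself.
Term ratio: r(k) = -1 * (k-\frac{3}{2}) (k+7) / [(k+\frac{19}{2}) (k+1)] ; factor over Q: parameters, x = -1, and C = -\frac{10}{7}.


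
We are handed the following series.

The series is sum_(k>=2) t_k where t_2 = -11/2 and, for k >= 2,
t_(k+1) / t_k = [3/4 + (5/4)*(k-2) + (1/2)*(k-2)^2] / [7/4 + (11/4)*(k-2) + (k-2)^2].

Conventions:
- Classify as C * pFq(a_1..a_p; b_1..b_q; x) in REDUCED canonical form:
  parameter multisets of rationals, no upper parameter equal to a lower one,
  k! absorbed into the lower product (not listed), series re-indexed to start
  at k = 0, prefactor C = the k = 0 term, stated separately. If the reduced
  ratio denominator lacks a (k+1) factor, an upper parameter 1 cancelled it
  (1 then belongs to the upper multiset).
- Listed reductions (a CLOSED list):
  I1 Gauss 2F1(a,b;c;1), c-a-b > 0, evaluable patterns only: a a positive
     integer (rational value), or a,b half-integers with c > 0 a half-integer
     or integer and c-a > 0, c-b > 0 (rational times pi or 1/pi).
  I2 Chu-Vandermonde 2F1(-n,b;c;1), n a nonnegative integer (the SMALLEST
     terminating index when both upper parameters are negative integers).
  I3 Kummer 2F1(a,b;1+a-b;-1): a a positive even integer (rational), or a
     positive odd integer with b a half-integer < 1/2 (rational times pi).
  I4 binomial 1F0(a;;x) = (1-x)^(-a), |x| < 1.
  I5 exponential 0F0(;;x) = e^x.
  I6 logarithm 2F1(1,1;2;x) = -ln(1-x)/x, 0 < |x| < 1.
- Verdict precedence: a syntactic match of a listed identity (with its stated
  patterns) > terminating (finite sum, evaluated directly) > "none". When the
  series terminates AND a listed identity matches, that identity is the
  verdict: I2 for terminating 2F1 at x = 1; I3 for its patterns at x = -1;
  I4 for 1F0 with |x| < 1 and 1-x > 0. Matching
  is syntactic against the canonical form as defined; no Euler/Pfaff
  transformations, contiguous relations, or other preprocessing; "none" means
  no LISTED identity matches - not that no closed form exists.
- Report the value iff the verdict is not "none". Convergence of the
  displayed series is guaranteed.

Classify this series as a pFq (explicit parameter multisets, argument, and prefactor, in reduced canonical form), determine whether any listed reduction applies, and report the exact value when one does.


Prefactor -11/2, argument 1/2: 2F1 with upper {1, 3/2} over lower {7/4}. Verdict: none. No listed pattern accepts 2F1(1, 3/2; 7/4; 1/2).

Key observation: t_0 being -11/2, the expanded ratio factors over Q; prefactor -11/2, roots give parameters.
Consecutive-term ratio: r(k) = (1/2) * (k+1) (k+3/2) / [(k+7/4) (k+1)] - rational in k. x = (1/2); t_0 = -11/2; negate the roots.


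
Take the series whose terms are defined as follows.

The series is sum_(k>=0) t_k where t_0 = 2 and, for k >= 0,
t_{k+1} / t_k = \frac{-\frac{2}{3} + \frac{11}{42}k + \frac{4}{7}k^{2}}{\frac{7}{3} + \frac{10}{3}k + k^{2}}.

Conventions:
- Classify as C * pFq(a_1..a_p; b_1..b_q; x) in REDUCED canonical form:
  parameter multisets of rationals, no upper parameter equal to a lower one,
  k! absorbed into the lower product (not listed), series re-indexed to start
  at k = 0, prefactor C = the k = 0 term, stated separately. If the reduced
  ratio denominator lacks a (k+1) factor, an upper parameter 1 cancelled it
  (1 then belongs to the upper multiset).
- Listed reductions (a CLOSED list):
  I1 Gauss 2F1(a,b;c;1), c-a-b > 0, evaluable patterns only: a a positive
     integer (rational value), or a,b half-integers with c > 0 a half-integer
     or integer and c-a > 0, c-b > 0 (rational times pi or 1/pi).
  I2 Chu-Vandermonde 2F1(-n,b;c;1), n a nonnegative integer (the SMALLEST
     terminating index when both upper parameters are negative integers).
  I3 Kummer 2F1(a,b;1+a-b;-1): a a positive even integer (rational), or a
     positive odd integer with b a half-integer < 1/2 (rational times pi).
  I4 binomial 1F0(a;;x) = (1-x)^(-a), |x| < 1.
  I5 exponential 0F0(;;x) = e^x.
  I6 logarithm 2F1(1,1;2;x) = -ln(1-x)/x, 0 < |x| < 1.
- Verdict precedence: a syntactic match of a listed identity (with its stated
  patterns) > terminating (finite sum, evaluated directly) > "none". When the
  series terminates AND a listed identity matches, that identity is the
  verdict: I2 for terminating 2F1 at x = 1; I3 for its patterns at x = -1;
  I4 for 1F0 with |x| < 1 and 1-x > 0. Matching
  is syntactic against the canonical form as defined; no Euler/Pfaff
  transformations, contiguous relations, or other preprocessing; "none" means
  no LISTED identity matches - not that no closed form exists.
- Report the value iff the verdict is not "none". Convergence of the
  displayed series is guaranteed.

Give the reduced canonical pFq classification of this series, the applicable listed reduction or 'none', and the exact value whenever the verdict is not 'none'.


The series (x = \frac{4}{7}) is 2F1: upper {-\frac{7}{8}, \frac{4}{3}}, lower {\frac{7}{3}}, prefactor 2. Verdict: none. Every listed pattern misses the 2F1 form at \frac{4}{7}, upper {-\frac{7}{8}, \frac{4}{3}}.

Key observation: with t_0 = 2, the expanded ratio factors over Q; C = 2, roots give parameters.
Adjacent-term ratio: r(k) = \frac{4}{7} * (k-\frac{7}{8}) (k+\frac{4}{3}) / [(k+\frac{7}{3}) (k+1)] - rational; roots negated = parameters, x = \frac{4}{7}, C = 2.


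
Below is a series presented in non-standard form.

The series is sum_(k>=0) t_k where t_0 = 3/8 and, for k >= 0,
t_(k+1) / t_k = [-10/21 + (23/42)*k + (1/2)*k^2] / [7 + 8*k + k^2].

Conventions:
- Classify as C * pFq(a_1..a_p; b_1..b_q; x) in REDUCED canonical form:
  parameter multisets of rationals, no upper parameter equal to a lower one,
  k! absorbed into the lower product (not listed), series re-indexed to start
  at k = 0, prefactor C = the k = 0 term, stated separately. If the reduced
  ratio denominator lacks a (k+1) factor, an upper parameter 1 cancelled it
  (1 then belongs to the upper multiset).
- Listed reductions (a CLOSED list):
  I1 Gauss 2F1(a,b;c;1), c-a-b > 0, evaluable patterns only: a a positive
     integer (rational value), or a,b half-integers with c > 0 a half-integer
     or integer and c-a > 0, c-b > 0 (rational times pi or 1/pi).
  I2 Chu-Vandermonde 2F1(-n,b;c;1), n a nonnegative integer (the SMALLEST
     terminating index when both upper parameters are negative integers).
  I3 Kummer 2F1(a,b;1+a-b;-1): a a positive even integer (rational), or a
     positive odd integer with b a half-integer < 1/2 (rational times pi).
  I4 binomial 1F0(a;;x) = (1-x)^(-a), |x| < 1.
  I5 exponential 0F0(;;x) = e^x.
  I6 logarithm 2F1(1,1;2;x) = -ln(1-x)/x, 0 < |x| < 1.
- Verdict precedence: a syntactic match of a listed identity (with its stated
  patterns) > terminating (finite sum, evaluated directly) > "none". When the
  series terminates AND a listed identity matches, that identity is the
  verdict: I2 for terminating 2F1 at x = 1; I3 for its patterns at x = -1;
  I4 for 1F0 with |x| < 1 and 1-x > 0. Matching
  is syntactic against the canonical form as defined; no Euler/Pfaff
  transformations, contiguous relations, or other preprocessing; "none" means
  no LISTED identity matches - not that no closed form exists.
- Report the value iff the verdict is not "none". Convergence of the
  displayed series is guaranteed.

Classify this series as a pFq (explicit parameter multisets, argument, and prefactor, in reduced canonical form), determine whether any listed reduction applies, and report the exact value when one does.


This is 3/8 * 2F1(-4/7, 5/3; 7; 1/2) in reduced canonical form. Verdict: none here - no I1-I6 shape fits x = 1/2 with lower {7}.

Structural cue: with t_0 = 3/8, the expanded ratio factors over Q; C = 3/8, roots give parameters.
Ratio: r(k) = (1/2) * (k-4/7) (k+5/3) / [(k+7) (k+1)] - rational in k, leading ratio (1/2); with t_0 = 3/8, classification follows.


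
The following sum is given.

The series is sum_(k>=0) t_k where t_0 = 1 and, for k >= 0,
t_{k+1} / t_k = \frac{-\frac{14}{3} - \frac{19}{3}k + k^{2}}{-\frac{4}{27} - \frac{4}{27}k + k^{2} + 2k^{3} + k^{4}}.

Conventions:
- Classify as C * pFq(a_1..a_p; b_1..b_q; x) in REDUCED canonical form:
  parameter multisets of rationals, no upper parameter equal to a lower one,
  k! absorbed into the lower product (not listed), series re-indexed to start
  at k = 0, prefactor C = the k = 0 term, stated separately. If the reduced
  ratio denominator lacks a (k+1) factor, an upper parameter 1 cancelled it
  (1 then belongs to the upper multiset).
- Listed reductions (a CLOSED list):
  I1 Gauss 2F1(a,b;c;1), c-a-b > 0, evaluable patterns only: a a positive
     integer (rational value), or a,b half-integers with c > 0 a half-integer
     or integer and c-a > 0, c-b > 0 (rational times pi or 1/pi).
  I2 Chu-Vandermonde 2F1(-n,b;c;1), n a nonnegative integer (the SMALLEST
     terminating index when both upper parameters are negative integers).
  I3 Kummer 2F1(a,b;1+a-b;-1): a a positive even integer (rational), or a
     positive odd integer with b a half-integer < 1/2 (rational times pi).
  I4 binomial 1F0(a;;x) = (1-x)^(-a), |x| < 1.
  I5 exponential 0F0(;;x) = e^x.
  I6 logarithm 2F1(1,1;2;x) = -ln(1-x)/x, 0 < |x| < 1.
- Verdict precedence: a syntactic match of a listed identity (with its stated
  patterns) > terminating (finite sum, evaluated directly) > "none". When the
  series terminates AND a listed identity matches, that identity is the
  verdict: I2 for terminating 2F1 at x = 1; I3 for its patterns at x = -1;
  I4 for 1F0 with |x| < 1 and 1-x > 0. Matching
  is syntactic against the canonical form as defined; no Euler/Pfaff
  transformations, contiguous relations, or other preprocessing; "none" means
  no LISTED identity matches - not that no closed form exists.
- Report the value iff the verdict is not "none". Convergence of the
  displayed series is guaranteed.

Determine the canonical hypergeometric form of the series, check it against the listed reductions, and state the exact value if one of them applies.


Canonical form: C = 1 times 1F2 with upper {-7}, lower {-\frac{1}{3}, \frac{2}{3}}, x = 1. Verdict: terminating - upper -7 stops the sum at k = 7; the 8 terms are added exactly. Hence: -\frac{20884329842731}{877302272000}.

Structural cue: x = 1 and cancel k + 2/3 from the displayed ratio first; then C = 1.
Ratio: r(k) = 1 * (k-7) / [(k-\frac{1}{3}) (k+\frac{2}{3}) (k+1)] - rational in k, leading ratio 1; with t_0 = 1, classification follows.


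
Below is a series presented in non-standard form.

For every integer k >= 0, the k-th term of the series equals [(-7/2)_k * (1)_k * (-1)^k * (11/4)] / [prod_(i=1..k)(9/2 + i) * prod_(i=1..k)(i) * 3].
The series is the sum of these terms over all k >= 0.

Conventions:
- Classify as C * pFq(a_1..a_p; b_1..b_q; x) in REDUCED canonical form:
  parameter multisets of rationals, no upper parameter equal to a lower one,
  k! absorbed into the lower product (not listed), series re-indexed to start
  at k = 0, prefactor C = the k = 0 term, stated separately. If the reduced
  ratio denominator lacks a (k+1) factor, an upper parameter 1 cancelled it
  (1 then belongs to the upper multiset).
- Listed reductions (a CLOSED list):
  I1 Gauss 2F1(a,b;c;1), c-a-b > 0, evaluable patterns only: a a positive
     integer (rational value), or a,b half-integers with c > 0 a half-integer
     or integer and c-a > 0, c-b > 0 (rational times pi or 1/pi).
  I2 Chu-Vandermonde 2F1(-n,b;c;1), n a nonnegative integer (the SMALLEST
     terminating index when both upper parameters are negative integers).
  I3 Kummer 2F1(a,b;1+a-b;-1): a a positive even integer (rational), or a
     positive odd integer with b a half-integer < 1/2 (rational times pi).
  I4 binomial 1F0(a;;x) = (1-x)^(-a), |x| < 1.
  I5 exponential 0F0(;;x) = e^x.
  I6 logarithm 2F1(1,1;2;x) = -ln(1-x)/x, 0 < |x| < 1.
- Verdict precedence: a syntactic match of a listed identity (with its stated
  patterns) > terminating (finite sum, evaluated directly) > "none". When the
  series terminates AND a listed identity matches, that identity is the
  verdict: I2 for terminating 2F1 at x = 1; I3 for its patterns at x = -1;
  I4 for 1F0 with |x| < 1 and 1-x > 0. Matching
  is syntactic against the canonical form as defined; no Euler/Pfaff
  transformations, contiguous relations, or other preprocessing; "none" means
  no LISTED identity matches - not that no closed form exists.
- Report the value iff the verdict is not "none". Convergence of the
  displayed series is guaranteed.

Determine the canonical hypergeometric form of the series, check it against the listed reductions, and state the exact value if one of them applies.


Prefactor 11/12, argument -1: 2F1 with upper {-7/2, 1} over lower {11/2}. Verdict: this is Kummer (I3) (x = -1; c = 11/2 equals 1+a-b for upper {-7/2, 1}: listed pattern). Value: (1155/2048) * pi.

Key observation: t_0 = 11/12 here, and the lower running product (C = 11/12) is a rising factorial.
Consecutive-term ratio: r(k) = (-1) * (k-7/2) (k+1) / [(k+11/2) (k+1)] - rational in k, leading ratio (-1); with t_0 = 11/12, classification follows.


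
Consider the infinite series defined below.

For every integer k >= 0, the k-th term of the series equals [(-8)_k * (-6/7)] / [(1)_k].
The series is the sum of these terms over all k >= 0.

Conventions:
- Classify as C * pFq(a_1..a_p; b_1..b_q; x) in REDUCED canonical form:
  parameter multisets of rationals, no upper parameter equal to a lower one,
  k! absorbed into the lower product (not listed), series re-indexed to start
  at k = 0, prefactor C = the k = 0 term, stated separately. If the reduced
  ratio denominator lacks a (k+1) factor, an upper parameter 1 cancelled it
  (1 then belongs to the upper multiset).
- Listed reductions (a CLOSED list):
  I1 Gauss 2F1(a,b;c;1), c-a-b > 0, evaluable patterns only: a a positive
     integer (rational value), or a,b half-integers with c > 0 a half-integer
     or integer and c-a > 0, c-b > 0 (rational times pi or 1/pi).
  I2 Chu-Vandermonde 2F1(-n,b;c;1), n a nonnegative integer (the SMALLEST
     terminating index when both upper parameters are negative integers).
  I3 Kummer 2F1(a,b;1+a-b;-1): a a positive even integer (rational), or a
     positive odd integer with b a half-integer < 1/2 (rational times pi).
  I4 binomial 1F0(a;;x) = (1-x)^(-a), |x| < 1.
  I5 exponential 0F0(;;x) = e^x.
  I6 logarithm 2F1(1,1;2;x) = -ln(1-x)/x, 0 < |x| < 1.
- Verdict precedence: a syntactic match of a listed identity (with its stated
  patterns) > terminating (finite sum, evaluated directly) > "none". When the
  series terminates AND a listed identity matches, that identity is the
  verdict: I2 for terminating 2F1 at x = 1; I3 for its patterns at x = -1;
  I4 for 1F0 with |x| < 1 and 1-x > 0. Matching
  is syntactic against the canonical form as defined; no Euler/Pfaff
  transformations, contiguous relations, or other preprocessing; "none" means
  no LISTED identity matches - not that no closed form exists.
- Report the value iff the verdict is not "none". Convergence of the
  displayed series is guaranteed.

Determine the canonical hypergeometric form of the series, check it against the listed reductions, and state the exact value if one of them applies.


Reduced: x = 1, 1F0, upper = {-8}, lower = {-}, C = -6/7. Verdict: terminating. With -8 upstairs the series is a 9-term polynomial sum; evaluated term by term. Sum: 0.

Structural cue: from the first term -6/7: (1)_k (prefactor -6/7) is k! itself.
Consecutive-term ratio: r(k) = 1 * (k-8) / [(k+1)] - rational in k, leading ratio 1; with t_0 = -6/7, classification follows.


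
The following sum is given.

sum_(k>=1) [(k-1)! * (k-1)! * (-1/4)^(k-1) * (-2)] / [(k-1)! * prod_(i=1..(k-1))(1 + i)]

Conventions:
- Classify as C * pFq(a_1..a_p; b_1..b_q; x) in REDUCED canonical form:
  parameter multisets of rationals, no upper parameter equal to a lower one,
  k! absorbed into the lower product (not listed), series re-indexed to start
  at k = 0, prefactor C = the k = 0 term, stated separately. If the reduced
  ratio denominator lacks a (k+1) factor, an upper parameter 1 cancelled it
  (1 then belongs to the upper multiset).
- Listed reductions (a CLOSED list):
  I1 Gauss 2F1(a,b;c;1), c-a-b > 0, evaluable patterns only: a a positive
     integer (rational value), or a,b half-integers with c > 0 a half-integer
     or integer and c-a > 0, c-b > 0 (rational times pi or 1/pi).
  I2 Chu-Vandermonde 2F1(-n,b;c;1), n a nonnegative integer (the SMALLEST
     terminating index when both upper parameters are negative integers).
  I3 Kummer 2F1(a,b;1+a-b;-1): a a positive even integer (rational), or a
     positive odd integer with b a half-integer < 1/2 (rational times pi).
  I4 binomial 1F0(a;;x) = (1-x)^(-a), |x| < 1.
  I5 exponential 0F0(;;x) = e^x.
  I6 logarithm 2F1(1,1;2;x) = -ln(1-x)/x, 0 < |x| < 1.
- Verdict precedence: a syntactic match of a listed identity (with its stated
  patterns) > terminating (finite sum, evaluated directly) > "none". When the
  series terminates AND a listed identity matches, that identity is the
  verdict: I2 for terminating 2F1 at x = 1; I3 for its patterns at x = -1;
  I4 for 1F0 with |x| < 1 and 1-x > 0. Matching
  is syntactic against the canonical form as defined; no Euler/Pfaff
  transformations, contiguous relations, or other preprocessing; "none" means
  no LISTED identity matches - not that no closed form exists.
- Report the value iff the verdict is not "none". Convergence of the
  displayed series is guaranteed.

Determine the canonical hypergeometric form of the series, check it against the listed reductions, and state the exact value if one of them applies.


Key observation: with t_0 = -2, the factorial ratio (C = -2, x = -1/4) (k+a-1)!/(a-1)! is a rising factorial (a)_k.
Term ratio: r(k) = (-1/4) * (k+1) (k+1) / [(k+2) (k+1)] - rational; roots negated = parameters, x = (-1/4), C = -2.

With C = -2: the canonical form is 2F1(1, 1; 2; -1/4). Verdict: this is logarithm (I6) (the logarithm: parameters (1,1;2), x = -1/4). Its exact value is (-8) * ln(5/4).


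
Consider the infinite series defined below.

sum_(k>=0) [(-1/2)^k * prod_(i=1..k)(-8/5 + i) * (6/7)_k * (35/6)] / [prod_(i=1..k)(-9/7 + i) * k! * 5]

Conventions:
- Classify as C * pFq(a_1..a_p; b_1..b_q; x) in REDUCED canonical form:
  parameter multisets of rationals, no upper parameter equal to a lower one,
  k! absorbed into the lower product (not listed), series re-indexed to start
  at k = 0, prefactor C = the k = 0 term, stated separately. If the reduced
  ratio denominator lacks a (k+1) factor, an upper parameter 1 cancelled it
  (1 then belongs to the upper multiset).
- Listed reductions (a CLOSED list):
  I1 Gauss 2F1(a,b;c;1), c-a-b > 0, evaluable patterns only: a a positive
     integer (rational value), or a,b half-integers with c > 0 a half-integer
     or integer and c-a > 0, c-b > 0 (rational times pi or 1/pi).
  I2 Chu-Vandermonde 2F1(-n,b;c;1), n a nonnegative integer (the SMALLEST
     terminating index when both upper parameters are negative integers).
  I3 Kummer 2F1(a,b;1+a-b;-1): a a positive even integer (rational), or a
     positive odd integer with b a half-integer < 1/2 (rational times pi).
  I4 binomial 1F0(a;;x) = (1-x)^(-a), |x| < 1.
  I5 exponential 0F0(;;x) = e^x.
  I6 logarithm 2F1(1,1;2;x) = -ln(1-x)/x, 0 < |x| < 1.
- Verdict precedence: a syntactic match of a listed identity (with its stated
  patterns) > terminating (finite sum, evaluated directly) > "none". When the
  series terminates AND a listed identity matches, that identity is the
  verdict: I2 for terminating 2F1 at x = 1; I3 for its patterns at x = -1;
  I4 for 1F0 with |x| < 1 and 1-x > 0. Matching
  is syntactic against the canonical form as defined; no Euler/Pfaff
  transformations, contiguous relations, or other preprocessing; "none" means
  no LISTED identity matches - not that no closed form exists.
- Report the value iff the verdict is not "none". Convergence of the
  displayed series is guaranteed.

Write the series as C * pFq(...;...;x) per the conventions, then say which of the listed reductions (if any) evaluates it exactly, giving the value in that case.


x = -1/2 here; the reduced form reads 2F1, upper {-3/5, 6/7}, lower {-2/7}, C = 7/6. Verdict: none - at argument -1/2 the multisets {-3/5, 6/7} ; {-2/7} match no listed identity.

Key step: t_0 being 7/6, the running product (C = 7/6, x = -1/2) telescopes to a rising factorial.
Term ratio: r(k) = (-1/2) * (k-3/5) (k+6/7) / [(k-2/7) (k+1)] - rational; roots negated = parameters, x = (-1/2), C = 7/6.


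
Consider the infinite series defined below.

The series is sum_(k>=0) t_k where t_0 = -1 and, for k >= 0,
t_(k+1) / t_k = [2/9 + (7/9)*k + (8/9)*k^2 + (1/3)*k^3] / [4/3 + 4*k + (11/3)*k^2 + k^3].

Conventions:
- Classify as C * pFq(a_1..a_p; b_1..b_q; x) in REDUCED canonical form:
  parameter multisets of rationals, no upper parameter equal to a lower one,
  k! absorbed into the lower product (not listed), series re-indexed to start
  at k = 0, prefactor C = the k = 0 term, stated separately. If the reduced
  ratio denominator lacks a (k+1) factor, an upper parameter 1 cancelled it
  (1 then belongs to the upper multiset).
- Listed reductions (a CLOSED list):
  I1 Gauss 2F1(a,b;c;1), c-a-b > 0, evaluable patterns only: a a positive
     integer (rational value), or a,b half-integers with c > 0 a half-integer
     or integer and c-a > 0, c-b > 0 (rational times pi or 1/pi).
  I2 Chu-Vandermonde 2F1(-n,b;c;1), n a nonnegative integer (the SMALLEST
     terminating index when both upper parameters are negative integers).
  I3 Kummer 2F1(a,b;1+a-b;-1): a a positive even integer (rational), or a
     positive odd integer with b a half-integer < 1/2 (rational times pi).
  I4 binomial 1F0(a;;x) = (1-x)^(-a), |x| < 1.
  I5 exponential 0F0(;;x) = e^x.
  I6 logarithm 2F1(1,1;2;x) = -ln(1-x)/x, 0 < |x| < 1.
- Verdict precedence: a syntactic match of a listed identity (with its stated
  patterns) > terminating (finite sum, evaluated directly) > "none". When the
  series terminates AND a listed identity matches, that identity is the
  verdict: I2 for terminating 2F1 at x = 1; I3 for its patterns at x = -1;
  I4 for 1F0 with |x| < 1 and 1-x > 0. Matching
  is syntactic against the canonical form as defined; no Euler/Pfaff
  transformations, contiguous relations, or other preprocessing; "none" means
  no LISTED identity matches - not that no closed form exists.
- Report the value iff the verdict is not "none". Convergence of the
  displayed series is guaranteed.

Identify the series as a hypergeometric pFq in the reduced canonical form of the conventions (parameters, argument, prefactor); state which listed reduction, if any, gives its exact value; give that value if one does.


At argument 1/3: a 2F1 with upper {1, 1}, lower {2}, scaled by C = -1. Verdict: the I6 logarithm reduction fires (the logarithm: parameters (1,1;2), x = 1/3). Its exact value is 3 * ln(2/3).

First insight: t_0 being -1, cancel k + 2/3 from the displayed ratio first; then C = -1, x = 1/3.
Consecutive-term ratio: r(k) = (1/3) * (k+1) (k+1) / [(k+2) (k+1)] - rational; roots negated = parameters, x = (1/3), C = -1.


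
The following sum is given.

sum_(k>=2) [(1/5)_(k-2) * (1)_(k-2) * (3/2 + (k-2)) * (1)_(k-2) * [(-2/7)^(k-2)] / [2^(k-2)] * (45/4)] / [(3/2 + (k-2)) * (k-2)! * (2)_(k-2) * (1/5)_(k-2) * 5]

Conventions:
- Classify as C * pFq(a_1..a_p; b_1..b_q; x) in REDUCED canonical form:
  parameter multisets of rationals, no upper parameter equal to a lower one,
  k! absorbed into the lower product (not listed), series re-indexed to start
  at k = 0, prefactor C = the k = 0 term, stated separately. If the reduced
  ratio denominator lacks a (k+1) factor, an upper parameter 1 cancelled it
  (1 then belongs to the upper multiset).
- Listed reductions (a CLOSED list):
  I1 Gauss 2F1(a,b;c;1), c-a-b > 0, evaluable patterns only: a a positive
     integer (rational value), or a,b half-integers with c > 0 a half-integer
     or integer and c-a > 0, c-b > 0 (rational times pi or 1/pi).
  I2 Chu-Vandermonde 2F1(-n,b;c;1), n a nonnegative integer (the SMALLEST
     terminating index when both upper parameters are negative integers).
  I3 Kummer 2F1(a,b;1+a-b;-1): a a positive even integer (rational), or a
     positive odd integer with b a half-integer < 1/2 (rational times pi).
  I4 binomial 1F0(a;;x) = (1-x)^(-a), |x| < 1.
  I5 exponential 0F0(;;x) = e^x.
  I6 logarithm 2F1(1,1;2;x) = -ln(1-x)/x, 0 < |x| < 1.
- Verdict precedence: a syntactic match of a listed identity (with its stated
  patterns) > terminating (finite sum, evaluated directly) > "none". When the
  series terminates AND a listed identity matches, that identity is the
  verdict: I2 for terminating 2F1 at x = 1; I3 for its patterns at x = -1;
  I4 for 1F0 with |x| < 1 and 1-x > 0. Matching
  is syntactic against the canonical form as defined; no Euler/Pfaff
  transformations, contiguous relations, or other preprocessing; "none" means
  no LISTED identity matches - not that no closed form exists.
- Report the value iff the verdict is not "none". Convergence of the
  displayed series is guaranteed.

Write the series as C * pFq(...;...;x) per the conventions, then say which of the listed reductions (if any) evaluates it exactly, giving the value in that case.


Prefactor 9/4, argument -1/7: 2F1 with upper {1, 1} over lower {2}. Verdict (x = -1/7): the I6 logarithm reduction applies (the logarithm: parameters (1,1;2), x = -1/7). Hence: (63/4) * ln(8/7).

Key observation: from the first term 9/4: the parameter 1/5 appears in both the upper and lower lists and cancels (alongside the other common factor).
Ratio: r(k) = (-1/7) * (k+1) (k+1) / [(k+2) (k+1)] - rational; roots negated = parameters, x = (-1/7), C = 9/4.
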